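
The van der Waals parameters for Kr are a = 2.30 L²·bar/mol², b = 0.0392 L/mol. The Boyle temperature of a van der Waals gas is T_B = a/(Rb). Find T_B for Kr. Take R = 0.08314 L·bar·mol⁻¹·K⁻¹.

T_B ≈ 705.7 K

For a van der Waals gas the second virial coefficient B₂ = b − a/(RT) vanishes at T_B = a/(Rb).
T_B = 2.30/(0.08314×0.0392) = 2.30/0.0032591 = 705.7 K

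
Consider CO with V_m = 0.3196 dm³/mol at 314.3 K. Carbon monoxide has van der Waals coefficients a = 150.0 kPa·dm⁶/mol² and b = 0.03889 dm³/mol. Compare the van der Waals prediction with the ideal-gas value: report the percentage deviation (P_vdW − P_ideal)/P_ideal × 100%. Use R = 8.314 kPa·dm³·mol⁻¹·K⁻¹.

-4.11 %

Ideal: P_ideal = RT/V_m = (8.314)(314.3)/0.3196 = 8176.13 kPa
vdW: P = RT/(V_m − b) − a/V_m² = 2613.09/0.280710 − 150.0/0.102144 = 9308.86 − 1468.52 = 7840.34 kPa
% deviation = (7840.34 − 8176.13)/8176.13 × 100% = -4.11%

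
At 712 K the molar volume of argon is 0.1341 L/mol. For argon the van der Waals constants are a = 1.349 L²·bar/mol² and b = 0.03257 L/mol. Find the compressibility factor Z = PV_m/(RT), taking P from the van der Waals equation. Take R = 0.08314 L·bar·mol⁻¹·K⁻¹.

Z ≈ 1.151

P = RT/(V_m − b) − a/V_m² = (0.08314)(712)/(0.1341 − 0.03257) − 1.349/(0.1341)²
  = 59.196/0.10153 − 75.016 = 583.04 − 75.016 = 508.02 bar
Z = PV_m/(RT) = (508.02)(0.1341)/((0.08314)(712)) = 68.125/59.196 = 1.151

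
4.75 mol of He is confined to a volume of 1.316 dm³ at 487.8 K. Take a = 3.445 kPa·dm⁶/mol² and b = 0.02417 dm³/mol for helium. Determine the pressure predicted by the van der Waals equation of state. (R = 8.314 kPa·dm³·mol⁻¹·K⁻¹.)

P = nRT/(V − nb) − a n²/V²
nRT/(V − nb) = (4.75)(8.314)(487.8)/(1.316 − 4.75×0.02417) = 19264/1.2012 = 16037 kPa
a n²/V² = (3.445)(4.75)²/(1.316)² = 44.881 kPa
P = 16037 − 44.881 = 15992 kPa

P ≈ 15992 kPa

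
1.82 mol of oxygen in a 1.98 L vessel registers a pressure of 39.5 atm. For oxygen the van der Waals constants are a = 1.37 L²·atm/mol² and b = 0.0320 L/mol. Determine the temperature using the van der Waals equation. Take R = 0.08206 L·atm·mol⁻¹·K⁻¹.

T ≈ 523.2 K

T = (P + a n²/V²)(V − nb)/(nR)
P + a n²/V² = 39.5 + (1.37)(1.82)²/(1.98)² = 40.658 atm
V − nb = 1.98 − (1.82)(0.0320) = 1.9218 L
T = (40.658)(1.9218)/((1.82)(0.08206)) = 523.2 K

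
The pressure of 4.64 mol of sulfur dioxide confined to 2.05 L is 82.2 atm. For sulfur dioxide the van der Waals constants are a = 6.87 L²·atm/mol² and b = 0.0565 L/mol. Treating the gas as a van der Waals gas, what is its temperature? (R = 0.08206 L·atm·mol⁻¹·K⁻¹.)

T = (P + a n²/V²)(V − nb)/(nR)
P + a n²/V² = 82.2 + (6.87)(4.64)²/(2.05)² = 117.40 atm
V − nb = 2.05 − (4.64)(0.0565) = 1.7878 L
T = (117.40)(1.7878)/((4.64)(0.08206)) = 551.2 K

T ≈ 551.2 K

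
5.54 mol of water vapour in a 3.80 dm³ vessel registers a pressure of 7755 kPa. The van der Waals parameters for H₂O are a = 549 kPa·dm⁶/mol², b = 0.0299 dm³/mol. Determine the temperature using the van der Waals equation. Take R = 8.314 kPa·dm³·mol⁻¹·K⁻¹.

T = (P + a n²/V²)(V − nb)/(nR)
P + a n²/V² = 7755 + (549)(5.54)²/(3.80)² = 8921.9 kPa
V − nb = 3.80 − (5.54)(0.0299) = 3.6344 dm³
T = (8921.9)(3.6344)/((5.54)(8.314)) = 704.0 K

T ≈ 704.0 K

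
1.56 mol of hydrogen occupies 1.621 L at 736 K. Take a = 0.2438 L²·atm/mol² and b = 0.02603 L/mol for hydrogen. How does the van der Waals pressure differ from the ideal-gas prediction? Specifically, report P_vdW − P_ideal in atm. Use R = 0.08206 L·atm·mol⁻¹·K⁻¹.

Ideal: P_ideal = nRT/V = (1.56)(0.08206)(736)/1.621 = 58.1234 atm
vdW: P = nRT/(V − nb) − a n²/V² = 94.2180/1.58039 − 0.593312/2.62764 = 59.6169 − 0.225797 = 59.3911 atm
ΔP = 59.3911 − 58.1234 = 1.268 atm

ΔP ≈ 1.268 atm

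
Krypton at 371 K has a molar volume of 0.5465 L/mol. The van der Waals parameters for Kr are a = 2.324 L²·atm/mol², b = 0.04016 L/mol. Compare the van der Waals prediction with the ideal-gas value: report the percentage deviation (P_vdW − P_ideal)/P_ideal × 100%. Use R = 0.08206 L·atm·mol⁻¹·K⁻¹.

-6.04 %

Ideal: P_ideal = RT/V_m = (0.08206)(371)/0.5465 = 55.7077 atm
vdW: P = RT/(V_m − b) − a/V_m² = 30.4443/0.506340 − 2.324/0.298662 = 60.1262 − 7.78137 = 52.3448 atm
% deviation = (52.3448 − 55.7077)/55.7077 × 100% = -6.04%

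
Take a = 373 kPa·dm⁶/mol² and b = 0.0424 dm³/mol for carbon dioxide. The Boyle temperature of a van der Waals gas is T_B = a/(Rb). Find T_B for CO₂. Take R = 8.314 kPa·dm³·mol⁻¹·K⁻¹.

For a van der Waals gas the second virial coefficient B₂ = b − a/(RT) vanishes at T_B = a/(Rb).
T_B = 373/(8.314×0.0424) = 373/0.35251 = 1058 K

T_B ≈ 1058 K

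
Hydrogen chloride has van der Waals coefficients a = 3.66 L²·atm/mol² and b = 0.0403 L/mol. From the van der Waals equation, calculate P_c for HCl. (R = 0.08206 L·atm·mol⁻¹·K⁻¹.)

P_c ≈ 83.47 atm

For a van der Waals gas, P_c = a/(27b²).
P_c = 3.66/(27×(0.0403)²) = 3.66/0.043850 = 83.47 atm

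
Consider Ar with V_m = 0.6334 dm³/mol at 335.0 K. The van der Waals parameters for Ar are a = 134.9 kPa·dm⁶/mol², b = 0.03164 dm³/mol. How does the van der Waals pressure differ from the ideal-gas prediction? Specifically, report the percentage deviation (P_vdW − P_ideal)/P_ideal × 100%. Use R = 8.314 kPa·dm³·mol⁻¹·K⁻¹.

-2.39 %

Ideal: P_ideal = RT/V_m = (8.314)(335.0)/0.6334 = 4397.21 kPa
vdW: P = RT/(V_m − b) − a/V_m² = 2785.19/0.601760 − 134.9/0.401196 = 4628.41 − 336.245 = 4292.17 kPa
% deviation = (4292.17 − 4397.21)/4397.21 × 100% = -2.39%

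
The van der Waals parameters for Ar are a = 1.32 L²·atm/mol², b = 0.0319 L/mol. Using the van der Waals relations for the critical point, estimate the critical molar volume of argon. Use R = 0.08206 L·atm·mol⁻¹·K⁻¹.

V_m,c ≈ 0.09570 L/mol

For a van der Waals gas, V_m,c = 3b.
V_m,c = 3×0.0319 = 0.09570 L/mol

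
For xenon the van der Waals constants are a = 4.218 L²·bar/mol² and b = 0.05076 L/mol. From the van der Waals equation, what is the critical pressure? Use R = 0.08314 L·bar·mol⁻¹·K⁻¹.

For a van der Waals gas, P_c = a/(27b²).
P_c = 4.218/(27×(0.05076)²) = 4.218/0.069568 = 60.63 bar

P_c ≈ 60.63 bar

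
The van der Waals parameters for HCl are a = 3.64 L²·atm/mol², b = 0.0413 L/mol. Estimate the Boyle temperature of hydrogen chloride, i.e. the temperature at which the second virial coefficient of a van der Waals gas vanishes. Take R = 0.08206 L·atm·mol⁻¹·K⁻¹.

For a van der Waals gas the second virial coefficient B₂ = b − a/(RT) vanishes at T_B = a/(Rb).
T_B = 3.64/(0.08206×0.0413) = 3.64/0.0033891 = 1074 K

T_B ≈ 1074 K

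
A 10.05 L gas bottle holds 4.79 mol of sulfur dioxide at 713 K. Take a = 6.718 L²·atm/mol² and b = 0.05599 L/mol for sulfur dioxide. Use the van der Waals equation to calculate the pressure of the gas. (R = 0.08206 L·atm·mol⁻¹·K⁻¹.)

P = nRT/(V − nb) − a n²/V²
nRT/(V − nb) = (4.79)(0.08206)(713)/(10.05 − 4.79×0.05599) = 280.26/9.7818 = 28.651 atm
a n²/V² = (6.718)(4.79)²/(10.05)² = 1.5261 atm
P = 28.651 − 1.5261 = 27.12 atm

P ≈ 27.12 atm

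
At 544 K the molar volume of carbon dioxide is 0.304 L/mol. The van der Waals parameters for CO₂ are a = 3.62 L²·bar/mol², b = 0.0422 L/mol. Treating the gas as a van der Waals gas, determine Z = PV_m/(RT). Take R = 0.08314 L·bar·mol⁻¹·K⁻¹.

Z ≈ 0.8979

P = RT/(V_m − b) − a/V_m² = (0.08314)(544)/(0.304 − 0.0422) − 3.62/(0.304)²
  = 45.228/0.26180 − 39.171 = 172.76 − 39.171 = 133.59 bar
Z = PV_m/(RT) = (133.59)(0.304)/((0.08314)(544)) = 40.611/45.228 = 0.8979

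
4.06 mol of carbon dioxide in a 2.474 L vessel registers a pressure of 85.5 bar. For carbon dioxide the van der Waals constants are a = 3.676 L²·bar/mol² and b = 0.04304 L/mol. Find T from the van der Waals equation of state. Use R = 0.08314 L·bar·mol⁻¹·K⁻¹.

T = (P + a n²/V²)(V − nb)/(nR)
P + a n²/V² = 85.5 + (3.676)(4.06)²/(2.474)² = 95.400 bar
V − nb = 2.474 − (4.06)(0.04304) = 2.2993 L
T = (95.400)(2.2993)/((4.06)(0.08314)) = 649.8 K

T ≈ 649.8 K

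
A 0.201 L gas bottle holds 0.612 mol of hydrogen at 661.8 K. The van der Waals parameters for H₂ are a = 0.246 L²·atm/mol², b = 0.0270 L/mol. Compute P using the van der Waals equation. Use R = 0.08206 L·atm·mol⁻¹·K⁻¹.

P = nRT/(V − nb) − a n²/V²
nRT/(V − nb) = (0.612)(0.08206)(661.8)/(0.201 − 0.612×0.0270) = 33.236/0.18448 = 180.16 atm
a n²/V² = (0.246)(0.612)²/(0.201)² = 2.2806 atm
P = 180.16 − 2.2806 = 177.9 atm

P ≈ 177.9 atm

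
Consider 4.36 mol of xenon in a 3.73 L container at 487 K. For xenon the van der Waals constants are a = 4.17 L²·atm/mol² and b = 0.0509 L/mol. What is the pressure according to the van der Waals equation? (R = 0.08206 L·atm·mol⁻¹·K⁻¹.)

P = nRT/(V − nb) − a n²/V²
nRT/(V − nb) = (4.36)(0.08206)(487)/(3.73 − 4.36×0.0509) = 174.24/3.5081 = 49.668 atm
a n²/V² = (4.17)(4.36)²/(3.73)² = 5.6976 atm
P = 49.668 − 5.6976 = 43.97 atm

P ≈ 43.97 atm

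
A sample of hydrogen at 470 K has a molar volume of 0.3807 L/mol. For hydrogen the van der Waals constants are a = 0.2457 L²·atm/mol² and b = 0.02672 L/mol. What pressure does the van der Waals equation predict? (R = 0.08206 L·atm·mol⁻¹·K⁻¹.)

P = RT/(V_m − b) − a/V_m²
RT/(V_m − b) = (0.08206)(470)/(0.3807 − 0.02672) = 38.568/0.35398 = 108.96 atm
a/V_m² = 0.2457/(0.3807)² = 1.6953 atm
P = 108.96 − 1.6953 = 107.3 atm

P ≈ 107.3 atm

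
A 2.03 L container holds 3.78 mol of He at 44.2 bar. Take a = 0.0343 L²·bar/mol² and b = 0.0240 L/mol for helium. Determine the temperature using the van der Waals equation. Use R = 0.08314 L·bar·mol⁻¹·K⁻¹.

T = (P + a n²/V²)(V − nb)/(nR)
P + a n²/V² = 44.2 + (0.0343)(3.78)²/(2.03)² = 44.319 bar
V − nb = 2.03 − (3.78)(0.0240) = 1.9393 L
T = (44.319)(1.9393)/((3.78)(0.08314)) = 273.5 K

T ≈ 273.5 K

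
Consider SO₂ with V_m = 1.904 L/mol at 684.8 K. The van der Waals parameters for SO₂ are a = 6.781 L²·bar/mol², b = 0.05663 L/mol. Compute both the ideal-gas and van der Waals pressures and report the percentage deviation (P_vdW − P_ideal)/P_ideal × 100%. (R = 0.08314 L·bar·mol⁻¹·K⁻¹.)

-3.19 %

Ideal: P_ideal = RT/V_m = (0.08314)(684.8)/1.904 = 29.9025 bar
vdW: P = RT/(V_m − b) − a/V_m² = 56.9343/1.84737 − 6.781/3.62522 = 30.8191 − 1.87051 = 28.9486 bar
% deviation = (28.9486 − 29.9025)/29.9025 × 100% = -3.19%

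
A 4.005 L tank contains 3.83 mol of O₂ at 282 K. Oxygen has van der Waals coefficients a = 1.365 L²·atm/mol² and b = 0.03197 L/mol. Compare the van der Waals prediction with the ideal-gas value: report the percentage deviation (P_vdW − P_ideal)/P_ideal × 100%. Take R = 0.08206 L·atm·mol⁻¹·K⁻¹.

-2.49 %

Ideal: P_ideal = nRT/V = (3.83)(0.08206)(282)/4.005 = 22.1298 atm
vdW: P = nRT/(V − nb) − a n²/V² = 88.6297/3.88255 − 20.0230/16.0400 = 22.8277 − 1.24832 = 21.5794 atm
% deviation = (21.5794 − 22.1298)/22.1298 × 100% = -2.49%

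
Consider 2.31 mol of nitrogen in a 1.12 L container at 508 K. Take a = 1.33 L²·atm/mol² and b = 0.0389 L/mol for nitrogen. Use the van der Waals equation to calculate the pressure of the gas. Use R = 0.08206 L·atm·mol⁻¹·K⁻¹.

P ≈ 87.82 atm

P = nRT/(V − nb) − a n²/V²
nRT/(V − nb) = (2.31)(0.08206)(508)/(1.12 − 2.31×0.0389) = 96.296/1.0301 = 93.482 atm
a n²/V² = (1.33)(2.31)²/(1.12)² = 5.6577 atm
P = 93.482 − 5.6577 = 87.82 atm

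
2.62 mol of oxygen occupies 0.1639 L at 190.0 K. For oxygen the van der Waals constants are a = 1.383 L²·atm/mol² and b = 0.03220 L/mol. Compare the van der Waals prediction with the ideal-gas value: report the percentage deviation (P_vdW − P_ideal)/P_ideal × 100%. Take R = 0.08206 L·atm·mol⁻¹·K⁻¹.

-35.72 %

Ideal: P_ideal = nRT/V = (2.62)(0.08206)(190.0)/0.1639 = 249.234 atm
vdW: P = nRT/(V − nb) − a n²/V² = 40.8495/0.0795360 − 9.49347/0.0268632 = 513.598 − 353.401 = 160.197 atm
% deviation = (160.197 − 249.234)/249.234 × 100% = -35.72%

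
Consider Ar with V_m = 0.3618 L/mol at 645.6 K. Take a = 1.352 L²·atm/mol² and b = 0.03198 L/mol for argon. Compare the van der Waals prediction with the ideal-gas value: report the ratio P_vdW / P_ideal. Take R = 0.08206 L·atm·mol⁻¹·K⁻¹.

Ideal: P_ideal = RT/V_m = (0.08206)(645.6)/0.3618 = 146.429 atm
vdW: P = RT/(V_m − b) − a/V_m² = 52.9779/0.329820 − 1.352/0.130899 = 160.627 − 10.3286 = 150.298 atm
Ratio = 150.298/146.429 = 1.026

P_vdW / P_ideal ≈ 1.026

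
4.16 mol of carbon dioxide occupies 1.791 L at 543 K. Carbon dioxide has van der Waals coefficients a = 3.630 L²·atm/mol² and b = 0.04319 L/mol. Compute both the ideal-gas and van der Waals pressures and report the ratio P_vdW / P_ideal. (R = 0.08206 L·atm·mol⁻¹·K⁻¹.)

P_vdW / P_ideal ≈ 0.9223

Ideal: P_ideal = nRT/V = (4.16)(0.08206)(543)/1.791 = 103.497 atm
vdW: P = nRT/(V − nb) − a n²/V² = 185.364/1.61133 − 62.8193/3.20768 = 115.038 − 19.5840 = 95.454 atm
Ratio = 95.454/103.497 = 0.9223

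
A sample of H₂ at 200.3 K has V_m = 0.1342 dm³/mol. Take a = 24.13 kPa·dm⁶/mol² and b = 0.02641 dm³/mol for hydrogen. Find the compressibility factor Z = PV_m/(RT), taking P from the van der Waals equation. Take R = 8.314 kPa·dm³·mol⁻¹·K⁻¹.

Z ≈ 1.137

P = RT/(V_m − b) − a/V_m² = (8.314)(200.3)/(0.1342 − 0.02641) − 24.13/(0.1342)²
  = 1665.3/0.10779 − 1339.8 = 15449 − 1339.8 = 14109 kPa
Z = PV_m/(RT) = (14109)(0.1342)/((8.314)(200.3)) = 1893.4/1665.3 = 1.137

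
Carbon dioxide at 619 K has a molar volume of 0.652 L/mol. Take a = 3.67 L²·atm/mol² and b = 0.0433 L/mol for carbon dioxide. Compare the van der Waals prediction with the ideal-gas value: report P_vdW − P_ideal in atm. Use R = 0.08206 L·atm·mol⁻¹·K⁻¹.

ΔP ≈ -3.091 atm

Ideal: P_ideal = RT/V_m = (0.08206)(619)/0.652 = 77.9067 atm
vdW: P = RT/(V_m − b) − a/V_m² = 50.7951/0.608700 − 3.67/0.425104 = 83.4485 − 8.63318 = 74.8153 atm
ΔP = 74.8153 − 77.9067 = -3.091 atm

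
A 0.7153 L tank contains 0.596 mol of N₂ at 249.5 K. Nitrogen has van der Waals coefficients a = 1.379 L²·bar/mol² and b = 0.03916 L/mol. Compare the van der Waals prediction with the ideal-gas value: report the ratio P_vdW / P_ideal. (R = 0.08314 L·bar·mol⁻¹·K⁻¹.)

Ideal: P_ideal = nRT/V = (0.596)(0.08314)(249.5)/0.7153 = 17.2838 bar
vdW: P = nRT/(V − nb) − a n²/V² = 12.3631/0.691961 − 0.489843/0.511654 = 17.8668 − 0.957372 = 16.9094 bar
Ratio = 16.9094/17.2838 = 0.9783

P_vdW / P_ideal ≈ 0.9783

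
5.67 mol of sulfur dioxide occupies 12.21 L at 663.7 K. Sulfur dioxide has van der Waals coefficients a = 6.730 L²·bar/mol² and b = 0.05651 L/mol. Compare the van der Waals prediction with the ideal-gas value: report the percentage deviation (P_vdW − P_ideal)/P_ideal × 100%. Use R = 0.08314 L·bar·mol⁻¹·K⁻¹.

Ideal: P_ideal = nRT/V = (5.67)(0.08314)(663.7)/12.21 = 25.6241 bar
vdW: P = nRT/(V − nb) − a n²/V² = 312.871/11.8896 − 216.362/149.084 = 26.3147 − 1.45128 = 24.8634 bar
% deviation = (24.8634 − 25.6241)/25.6241 × 100% = -2.97%

-2.97 %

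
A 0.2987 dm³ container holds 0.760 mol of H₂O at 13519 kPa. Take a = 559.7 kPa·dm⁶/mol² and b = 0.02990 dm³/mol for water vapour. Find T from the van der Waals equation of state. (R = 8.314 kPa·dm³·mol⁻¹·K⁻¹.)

T = (P + a n²/V²)(V − nb)/(nR)
P + a n²/V² = 13519 + (559.7)(0.760)²/(0.2987)² = 17142 kPa
V − nb = 0.2987 − (0.760)(0.02990) = 0.27598 dm³
T = (17142)(0.27598)/((0.760)(8.314)) = 748.7 K

T ≈ 748.7 K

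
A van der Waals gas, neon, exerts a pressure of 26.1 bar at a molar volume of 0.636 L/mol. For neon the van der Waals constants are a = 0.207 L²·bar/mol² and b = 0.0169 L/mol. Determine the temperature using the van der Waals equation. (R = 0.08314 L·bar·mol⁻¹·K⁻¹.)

T ≈ 198.2 K

T = (P + a/V_m²)(V_m − b)/R
P + a/V_m² = 26.1 + 0.207/(0.636)² = 26.612 bar
V_m − b = 0.636 − 0.0169 = 0.61910 L/mol
T = (26.612)(0.61910)/0.08314 = 198.2 K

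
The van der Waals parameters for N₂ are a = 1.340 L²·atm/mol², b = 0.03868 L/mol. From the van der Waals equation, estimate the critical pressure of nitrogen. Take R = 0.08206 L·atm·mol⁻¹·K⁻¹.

For a van der Waals gas, P_c = a/(27b²).
P_c = 1.340/(27×(0.03868)²) = 1.340/0.040396 = 33.17 atm

P_c ≈ 33.17 atm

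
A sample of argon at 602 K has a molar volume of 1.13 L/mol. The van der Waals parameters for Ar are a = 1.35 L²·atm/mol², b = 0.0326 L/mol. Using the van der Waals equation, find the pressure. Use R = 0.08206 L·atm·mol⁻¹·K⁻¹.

P = RT/(V_m − b) − a/V_m²
RT/(V_m − b) = (0.08206)(602)/(1.13 − 0.0326) = 49.400/1.0974 = 45.015 atm
a/V_m² = 1.35/(1.13)² = 1.0572 atm
P = 45.015 − 1.0572 = 43.96 atm

P ≈ 43.96 atm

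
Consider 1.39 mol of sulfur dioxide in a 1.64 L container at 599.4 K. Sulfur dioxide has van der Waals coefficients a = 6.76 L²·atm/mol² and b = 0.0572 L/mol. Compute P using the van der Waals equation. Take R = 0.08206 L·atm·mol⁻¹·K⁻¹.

P = nRT/(V − nb) − a n²/V²
nRT/(V − nb) = (1.39)(0.08206)(599.4)/(1.64 − 1.39×0.0572) = 68.370/1.5605 = 43.813 atm
a n²/V² = (6.76)(1.39)²/(1.64)² = 4.8561 atm
P = 43.813 − 4.8561 = 38.96 atm

P ≈ 38.96 atm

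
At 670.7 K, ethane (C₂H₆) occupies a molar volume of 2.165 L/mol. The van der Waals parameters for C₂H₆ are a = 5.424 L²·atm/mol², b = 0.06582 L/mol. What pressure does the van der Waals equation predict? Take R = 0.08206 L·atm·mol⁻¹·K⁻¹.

P ≈ 25.06 atm

P = RT/(V_m − b) − a/V_m²
RT/(V_m − b) = (0.08206)(670.7)/(2.165 − 0.06582) = 55.038/2.0992 = 26.219 atm
a/V_m² = 5.424/(2.165)² = 1.1572 atm
P = 26.219 − 1.1572 = 25.06 atm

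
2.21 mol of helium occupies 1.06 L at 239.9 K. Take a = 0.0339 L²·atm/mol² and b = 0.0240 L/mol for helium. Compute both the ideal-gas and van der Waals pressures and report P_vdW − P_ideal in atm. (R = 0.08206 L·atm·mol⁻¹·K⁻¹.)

ΔP ≈ 2.015 atm

Ideal: P_ideal = nRT/V = (2.21)(0.08206)(239.9)/1.06 = 41.0439 atm
vdW: P = nRT/(V − nb) − a n²/V² = 43.5065/1.00696 − 0.165571/1.12360 = 43.2058 − 0.147358 = 43.0584 atm
ΔP = 43.0584 − 41.0439 = 2.015 atm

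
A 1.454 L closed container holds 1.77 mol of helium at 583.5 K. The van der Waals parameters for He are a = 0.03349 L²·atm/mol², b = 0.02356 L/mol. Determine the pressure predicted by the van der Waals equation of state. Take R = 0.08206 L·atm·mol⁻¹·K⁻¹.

P ≈ 59.96 atm

P = nRT/(V − nb) − a n²/V²
nRT/(V − nb) = (1.77)(0.08206)(583.5)/(1.454 − 1.77×0.02356) = 84.751/1.4123 = 60.009 atm
a n²/V² = (0.03349)(1.77)²/(1.454)² = 0.049629 atm
P = 60.009 − 0.049629 = 59.96 atm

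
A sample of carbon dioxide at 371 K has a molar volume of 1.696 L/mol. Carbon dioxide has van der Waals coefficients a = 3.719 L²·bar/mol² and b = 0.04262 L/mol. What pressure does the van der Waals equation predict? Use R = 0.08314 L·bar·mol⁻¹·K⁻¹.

P = RT/(V_m − b) − a/V_m²
RT/(V_m − b) = (0.08314)(371)/(1.696 − 0.04262) = 30.845/1.6534 = 18.655 bar
a/V_m² = 3.719/(1.696)² = 1.2929 bar
P = 18.655 − 1.2929 = 17.36 bar

P ≈ 17.36 bar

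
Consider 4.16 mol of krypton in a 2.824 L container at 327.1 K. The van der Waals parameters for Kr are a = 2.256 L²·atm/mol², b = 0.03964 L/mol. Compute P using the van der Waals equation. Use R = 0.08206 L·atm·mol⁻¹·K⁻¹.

P ≈ 37.10 atm

P = nRT/(V − nb) − a n²/V²
nRT/(V − nb) = (4.16)(0.08206)(327.1)/(2.824 − 4.16×0.03964) = 111.66/2.6591 = 41.992 atm
a n²/V² = (2.256)(4.16)²/(2.824)² = 4.8955 atm
P = 41.992 − 4.8955 = 37.10 atm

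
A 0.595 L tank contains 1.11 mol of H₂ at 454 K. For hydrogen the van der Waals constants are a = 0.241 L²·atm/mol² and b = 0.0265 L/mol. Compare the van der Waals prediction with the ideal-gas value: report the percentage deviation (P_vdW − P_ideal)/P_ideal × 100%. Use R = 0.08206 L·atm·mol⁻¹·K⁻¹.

Ideal: P_ideal = nRT/V = (1.11)(0.08206)(454)/0.595 = 69.5014 atm
vdW: P = nRT/(V − nb) − a n²/V² = 41.3533/0.565585 − 0.296936/0.354025 = 73.1160 − 0.838743 = 72.2773 atm
% deviation = (72.2773 − 69.5014)/69.5014 × 100% = 3.99%

3.99 %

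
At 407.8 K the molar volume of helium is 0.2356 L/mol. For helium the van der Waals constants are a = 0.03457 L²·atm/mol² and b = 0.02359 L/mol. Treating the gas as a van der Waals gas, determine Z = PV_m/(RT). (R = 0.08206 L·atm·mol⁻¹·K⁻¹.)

Z ≈ 1.107

P = RT/(V_m − b) − a/V_m² = (0.08206)(407.8)/(0.2356 − 0.02359) − 0.03457/(0.2356)²
  = 33.464/0.21201 − 0.62280 = 157.84 − 0.62280 = 157.22 atm
Z = PV_m/(RT) = (157.22)(0.2356)/((0.08206)(407.8)) = 37.041/33.464 = 1.107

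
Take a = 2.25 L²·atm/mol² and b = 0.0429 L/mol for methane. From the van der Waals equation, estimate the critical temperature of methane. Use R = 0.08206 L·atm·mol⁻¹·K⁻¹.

T_c ≈ 189.4 K

For a van der Waals gas, T_c = 8a/(27Rb).
T_c = 8×2.25/(27×0.08206×0.0429) = 18.000/0.095050 = 189.4 K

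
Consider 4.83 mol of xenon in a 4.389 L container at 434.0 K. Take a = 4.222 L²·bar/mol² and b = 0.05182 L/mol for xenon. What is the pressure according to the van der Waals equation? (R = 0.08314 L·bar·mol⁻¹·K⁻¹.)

P ≈ 37.00 bar

P = nRT/(V − nb) − a n²/V²
nRT/(V − nb) = (4.83)(0.08314)(434.0)/(4.389 − 4.83×0.05182) = 174.28/4.1387 = 42.110 bar
a n²/V² = (4.222)(4.83)²/(4.389)² = 5.1131 bar
P = 42.110 − 5.1131 = 37.00 bar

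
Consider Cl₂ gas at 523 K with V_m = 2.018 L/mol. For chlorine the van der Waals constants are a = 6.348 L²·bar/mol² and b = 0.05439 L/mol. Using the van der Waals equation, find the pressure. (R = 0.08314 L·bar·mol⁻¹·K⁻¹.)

P = RT/(V_m − b) − a/V_m²
RT/(V_m − b) = (0.08314)(523)/(2.018 − 0.05439) = 43.482/1.9636 = 22.144 bar
a/V_m² = 6.348/(2.018)² = 1.5588 bar
P = 22.144 − 1.5588 = 20.59 bar

P ≈ 20.59 bar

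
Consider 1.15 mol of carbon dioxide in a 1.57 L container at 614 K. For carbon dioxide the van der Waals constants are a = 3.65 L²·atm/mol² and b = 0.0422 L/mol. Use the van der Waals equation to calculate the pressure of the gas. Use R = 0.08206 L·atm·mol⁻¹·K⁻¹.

P ≈ 36.12 atm

P = nRT/(V − nb) − a n²/V²
nRT/(V − nb) = (1.15)(0.08206)(614)/(1.57 − 1.15×0.0422) = 57.943/1.5215 = 38.083 atm
a n²/V² = (3.65)(1.15)²/(1.57)² = 1.9583 atm
P = 38.083 − 1.9583 = 36.12 atm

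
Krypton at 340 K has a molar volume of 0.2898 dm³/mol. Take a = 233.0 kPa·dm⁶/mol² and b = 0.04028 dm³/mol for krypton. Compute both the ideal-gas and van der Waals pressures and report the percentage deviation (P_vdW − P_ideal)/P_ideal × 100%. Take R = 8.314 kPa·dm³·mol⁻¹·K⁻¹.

-12.30 %

Ideal: P_ideal = RT/V_m = (8.314)(340)/0.2898 = 9754.18 kPa
vdW: P = RT/(V_m − b) − a/V_m² = 2826.76/0.249520 − 233.0/0.0839840 = 11328.8 − 2774.34 = 8554.5 kPa
% deviation = (8554.5 − 9754.18)/9754.18 × 100% = -12.30%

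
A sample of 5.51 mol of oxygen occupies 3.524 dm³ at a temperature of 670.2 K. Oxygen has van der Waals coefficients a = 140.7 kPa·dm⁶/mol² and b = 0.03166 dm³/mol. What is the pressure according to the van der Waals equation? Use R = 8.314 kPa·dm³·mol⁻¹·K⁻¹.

P ≈ 8822 kPa

P = nRT/(V − nb) − a n²/V²
nRT/(V − nb) = (5.51)(8.314)(670.2)/(3.524 − 5.51×0.03166) = 30702/3.3496 = 9165.9 kPa
a n²/V² = (140.7)(5.51)²/(3.524)² = 343.97 kPa
P = 9165.9 − 343.97 = 8822 kPa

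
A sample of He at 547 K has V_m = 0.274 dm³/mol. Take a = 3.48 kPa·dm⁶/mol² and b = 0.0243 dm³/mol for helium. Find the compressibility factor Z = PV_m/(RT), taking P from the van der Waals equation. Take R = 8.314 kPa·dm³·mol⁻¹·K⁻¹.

P = RT/(V_m − b) − a/V_m² = (8.314)(547)/(0.274 − 0.0243) − 3.48/(0.274)²
  = 4547.8/0.24970 − 46.353 = 18213 − 46.353 = 18167 kPa
Z = PV_m/(RT) = (18167)(0.274)/((8.314)(547)) = 4977.8/4547.8 = 1.095

Z ≈ 1.095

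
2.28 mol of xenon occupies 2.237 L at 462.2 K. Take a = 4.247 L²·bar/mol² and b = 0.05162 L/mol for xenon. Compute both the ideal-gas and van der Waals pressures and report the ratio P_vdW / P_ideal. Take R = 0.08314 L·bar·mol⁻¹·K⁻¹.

Ideal: P_ideal = nRT/V = (2.28)(0.08314)(462.2)/2.237 = 39.1660 bar
vdW: P = nRT/(V − nb) − a n²/V² = 87.6143/2.11931 − 22.0776/5.00417 = 41.3410 − 4.41184 = 36.9292 bar
Ratio = 36.9292/39.1660 = 0.9429

P_vdW / P_ideal ≈ 0.9429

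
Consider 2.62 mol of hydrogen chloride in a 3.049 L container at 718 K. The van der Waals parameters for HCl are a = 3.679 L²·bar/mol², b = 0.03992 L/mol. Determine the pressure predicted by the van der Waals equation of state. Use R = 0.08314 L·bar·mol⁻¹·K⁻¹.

P = nRT/(V − nb) − a n²/V²
nRT/(V − nb) = (2.62)(0.08314)(718)/(3.049 − 2.62×0.03992) = 156.40/2.9444 = 53.118 bar
a n²/V² = (3.679)(2.62)²/(3.049)² = 2.7165 bar
P = 53.118 − 2.7165 = 50.40 bar

P ≈ 50.40 bar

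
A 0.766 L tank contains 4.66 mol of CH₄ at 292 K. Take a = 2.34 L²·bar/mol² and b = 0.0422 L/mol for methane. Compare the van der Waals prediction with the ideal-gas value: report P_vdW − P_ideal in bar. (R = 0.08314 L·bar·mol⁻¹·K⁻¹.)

ΔP ≈ -35.59 bar

Ideal: P_ideal = nRT/V = (4.66)(0.08314)(292)/0.766 = 147.690 bar
vdW: P = nRT/(V − nb) − a n²/V² = 113.130/0.569348 − 50.8145/0.586756 = 198.701 − 86.6024 = 112.099 bar
ΔP = 112.099 − 147.690 = -35.59 bar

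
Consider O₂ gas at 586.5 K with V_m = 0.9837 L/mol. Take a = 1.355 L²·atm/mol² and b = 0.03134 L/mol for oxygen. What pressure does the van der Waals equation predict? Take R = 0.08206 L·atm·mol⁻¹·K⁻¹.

P ≈ 49.14 atm

P = RT/(V_m − b) − a/V_m²
RT/(V_m − b) = (0.08206)(586.5)/(0.9837 − 0.03134) = 48.128/0.95236 = 50.536 atm
a/V_m² = 1.355/(0.9837)² = 1.4003 atm
P = 50.536 − 1.4003 = 49.14 atm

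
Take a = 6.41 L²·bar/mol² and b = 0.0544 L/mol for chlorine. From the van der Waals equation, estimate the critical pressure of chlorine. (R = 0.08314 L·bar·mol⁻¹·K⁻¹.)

P_c ≈ 80.22 bar

For a van der Waals gas, P_c = a/(27b²).
P_c = 6.41/(27×(0.0544)²) = 6.41/0.079903 = 80.22 bar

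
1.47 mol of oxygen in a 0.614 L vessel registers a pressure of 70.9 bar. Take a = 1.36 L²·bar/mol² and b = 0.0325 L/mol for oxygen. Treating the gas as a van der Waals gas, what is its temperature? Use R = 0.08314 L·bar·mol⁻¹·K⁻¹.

T ≈ 364.6 K

T = (P + a n²/V²)(V − nb)/(nR)
P + a n²/V² = 70.9 + (1.36)(1.47)²/(0.614)² = 78.695 bar
V − nb = 0.614 − (1.47)(0.0325) = 0.56623 L
T = (78.695)(0.56623)/((1.47)(0.08314)) = 364.6 K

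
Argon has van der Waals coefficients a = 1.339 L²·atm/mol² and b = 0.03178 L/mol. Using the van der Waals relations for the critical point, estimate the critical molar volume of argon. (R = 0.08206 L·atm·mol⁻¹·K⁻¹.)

For a van der Waals gas, V_m,c = 3b.
V_m,c = 3×0.03178 = 0.09534 L/mol

V_m,c ≈ 0.09534 L/mol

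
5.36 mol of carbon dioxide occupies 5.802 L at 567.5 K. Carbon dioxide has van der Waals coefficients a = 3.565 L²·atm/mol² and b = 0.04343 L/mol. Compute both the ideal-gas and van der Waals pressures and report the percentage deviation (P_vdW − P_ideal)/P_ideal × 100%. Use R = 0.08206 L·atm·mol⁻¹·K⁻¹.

-2.89 %

Ideal: P_ideal = nRT/V = (5.36)(0.08206)(567.5)/5.802 = 43.0214 atm
vdW: P = nRT/(V − nb) − a n²/V² = 249.610/5.56922 − 102.421/33.6632 = 44.8196 − 3.04252 = 41.7771 atm
% deviation = (41.7771 − 43.0214)/43.0214 × 100% = -2.89%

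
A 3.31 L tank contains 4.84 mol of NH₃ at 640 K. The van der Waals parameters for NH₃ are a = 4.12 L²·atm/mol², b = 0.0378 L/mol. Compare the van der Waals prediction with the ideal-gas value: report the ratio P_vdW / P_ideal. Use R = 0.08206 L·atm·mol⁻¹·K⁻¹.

P_vdW / P_ideal ≈ 0.9438

Ideal: P_ideal = nRT/V = (4.84)(0.08206)(640)/3.31 = 76.7943 atm
vdW: P = nRT/(V − nb) − a n²/V² = 254.189/3.12705 − 96.5135/10.9561 = 81.2872 − 8.80911 = 72.4781 atm
Ratio = 72.4781/76.7943 = 0.9438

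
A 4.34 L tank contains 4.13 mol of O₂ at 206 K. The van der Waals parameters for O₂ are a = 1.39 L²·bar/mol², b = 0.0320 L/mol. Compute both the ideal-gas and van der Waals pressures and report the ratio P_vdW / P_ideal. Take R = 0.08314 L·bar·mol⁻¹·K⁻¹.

P_vdW / P_ideal ≈ 0.9542

Ideal: P_ideal = nRT/V = (4.13)(0.08314)(206)/4.34 = 16.2981 bar
vdW: P = nRT/(V − nb) − a n²/V² = 70.7338/4.20784 − 23.7091/18.8356 = 16.8100 − 1.25874 = 15.5513 bar
Ratio = 15.5513/16.2981 = 0.9542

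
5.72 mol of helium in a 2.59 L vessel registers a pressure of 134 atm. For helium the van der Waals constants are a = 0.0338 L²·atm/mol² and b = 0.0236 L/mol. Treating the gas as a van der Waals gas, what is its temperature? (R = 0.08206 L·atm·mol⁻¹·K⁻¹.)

T = (P + a n²/V²)(V − nb)/(nR)
P + a n²/V² = 134 + (0.0338)(5.72)²/(2.59)² = 134.16 atm
V − nb = 2.59 − (5.72)(0.0236) = 2.4550 L
T = (134.16)(2.4550)/((5.72)(0.08206)) = 701.7 K

T ≈ 701.7 K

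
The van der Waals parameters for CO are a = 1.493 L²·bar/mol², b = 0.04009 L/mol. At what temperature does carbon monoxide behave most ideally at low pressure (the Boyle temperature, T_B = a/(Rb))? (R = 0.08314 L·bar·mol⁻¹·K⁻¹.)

T_B ≈ 447.9 K

For a van der Waals gas the second virial coefficient B₂ = b − a/(RT) vanishes at T_B = a/(Rb).
T_B = 1.493/(0.08314×0.04009) = 1.493/0.0033331 = 447.9 K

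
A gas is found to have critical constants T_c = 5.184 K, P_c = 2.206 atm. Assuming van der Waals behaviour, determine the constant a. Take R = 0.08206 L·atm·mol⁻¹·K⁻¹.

From T_c = 8a/(27Rb) and P_c = a/(27b²): a = 27 R² T_c²/(64 P_c).
a = 27×(0.08206)²×(5.184)²/(64×2.206) = 4.8860/141.18 = 0.03461 L²·atm/mol²

a ≈ 0.03461 L²·atm/mol²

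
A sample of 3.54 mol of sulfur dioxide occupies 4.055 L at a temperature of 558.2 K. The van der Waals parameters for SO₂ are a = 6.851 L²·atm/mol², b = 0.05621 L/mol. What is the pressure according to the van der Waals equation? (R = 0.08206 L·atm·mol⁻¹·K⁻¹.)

P ≈ 36.83 atm

P = nRT/(V − nb) − a n²/V²
nRT/(V − nb) = (3.54)(0.08206)(558.2)/(4.055 − 3.54×0.05621) = 162.15/3.8560 = 42.051 atm
a n²/V² = (6.851)(3.54)²/(4.055)² = 5.2213 atm
P = 42.051 − 5.2213 = 36.83 atm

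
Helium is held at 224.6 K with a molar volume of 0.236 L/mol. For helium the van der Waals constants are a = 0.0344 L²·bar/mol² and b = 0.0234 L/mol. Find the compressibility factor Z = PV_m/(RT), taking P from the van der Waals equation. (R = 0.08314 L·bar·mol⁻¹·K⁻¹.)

Z ≈ 1.102

P = RT/(V_m − b) − a/V_m² = (0.08314)(224.6)/(0.236 − 0.0234) − 0.0344/(0.236)²
  = 18.673/0.21260 − 0.61764 = 87.832 − 0.61764 = 87.214 bar
Z = PV_m/(RT) = (87.214)(0.236)/((0.08314)(224.6)) = 20.583/18.673 = 1.102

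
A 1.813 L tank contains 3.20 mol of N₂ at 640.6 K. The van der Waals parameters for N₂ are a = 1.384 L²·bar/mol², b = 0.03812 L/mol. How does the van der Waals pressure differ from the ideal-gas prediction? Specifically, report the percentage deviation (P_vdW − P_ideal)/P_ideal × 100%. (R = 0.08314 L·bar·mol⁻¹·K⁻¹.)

Ideal: P_ideal = nRT/V = (3.20)(0.08314)(640.6)/1.813 = 94.0046 bar
vdW: P = nRT/(V − nb) − a n²/V² = 170.430/1.69102 − 14.1722/3.28697 = 100.785 − 4.31163 = 96.473 bar
% deviation = (96.473 − 94.0046)/94.0046 × 100% = 2.63%

2.63 %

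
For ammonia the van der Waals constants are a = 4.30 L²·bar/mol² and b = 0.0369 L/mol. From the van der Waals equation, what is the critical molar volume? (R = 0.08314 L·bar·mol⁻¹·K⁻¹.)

V_m,c ≈ 0.1107 L/mol

For a van der Waals gas, V_m,c = 3b.
V_m,c = 3×0.0369 = 0.1107 L/mol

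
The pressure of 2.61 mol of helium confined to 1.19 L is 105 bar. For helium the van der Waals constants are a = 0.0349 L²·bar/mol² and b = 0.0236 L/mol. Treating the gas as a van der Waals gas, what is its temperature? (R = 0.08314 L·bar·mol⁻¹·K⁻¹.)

T = (P + a n²/V²)(V − nb)/(nR)
P + a n²/V² = 105 + (0.0349)(2.61)²/(1.19)² = 105.17 bar
V − nb = 1.19 − (2.61)(0.0236) = 1.1284 L
T = (105.17)(1.1284)/((2.61)(0.08314)) = 546.9 K

T ≈ 546.9 K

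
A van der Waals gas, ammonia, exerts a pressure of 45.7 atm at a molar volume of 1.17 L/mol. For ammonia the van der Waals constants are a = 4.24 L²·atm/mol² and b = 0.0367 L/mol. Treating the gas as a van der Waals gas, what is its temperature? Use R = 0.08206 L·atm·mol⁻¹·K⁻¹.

T ≈ 673.9 K

T = (P + a/V_m²)(V_m − b)/R
P + a/V_m² = 45.7 + 4.24/(1.17)² = 48.797 atm
V_m − b = 1.17 − 0.0367 = 1.1333 L/mol
T = (48.797)(1.1333)/0.08206 = 673.9 K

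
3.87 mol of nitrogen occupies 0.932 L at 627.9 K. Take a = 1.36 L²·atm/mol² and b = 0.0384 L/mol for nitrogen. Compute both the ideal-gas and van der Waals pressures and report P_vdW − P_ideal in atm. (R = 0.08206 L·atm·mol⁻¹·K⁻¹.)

ΔP ≈ 17.14 atm

Ideal: P_ideal = nRT/V = (3.87)(0.08206)(627.9)/0.932 = 213.952 atm
vdW: P = nRT/(V − nb) − a n²/V² = 199.404/0.783392 − 20.3686/0.868624 = 254.539 − 23.4493 = 231.090 atm
ΔP = 231.090 − 213.952 = 17.14 atm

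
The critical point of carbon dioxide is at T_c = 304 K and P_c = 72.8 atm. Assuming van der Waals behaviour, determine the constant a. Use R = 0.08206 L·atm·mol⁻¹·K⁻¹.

a ≈ 3.606 L²·atm/mol²

From T_c = 8a/(27Rb) and P_c = a/(27b²): a = 27 R² T_c²/(64 P_c).
a = 27×(0.08206)²×(304)²/(64×72.8) = 16803/4659.2 = 3.606 L²·atm/mol²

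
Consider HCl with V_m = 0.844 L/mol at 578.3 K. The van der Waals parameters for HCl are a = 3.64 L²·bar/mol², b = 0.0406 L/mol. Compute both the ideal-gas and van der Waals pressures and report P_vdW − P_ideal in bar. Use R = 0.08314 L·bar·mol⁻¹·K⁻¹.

Ideal: P_ideal = RT/V_m = (0.08314)(578.3)/0.844 = 56.9667 bar
vdW: P = RT/(V_m − b) − a/V_m² = 48.0799/0.803400 − 3.64/0.712336 = 59.8455 − 5.10995 = 54.7356 bar
ΔP = 54.7356 − 56.9667 = -2.231 bar

ΔP ≈ -2.231 bar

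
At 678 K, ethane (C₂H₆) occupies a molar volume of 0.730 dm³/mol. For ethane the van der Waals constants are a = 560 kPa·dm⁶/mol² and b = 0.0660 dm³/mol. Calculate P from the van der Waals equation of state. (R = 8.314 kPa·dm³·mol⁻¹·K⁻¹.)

P = RT/(V_m − b) − a/V_m²
RT/(V_m − b) = (8.314)(678)/(0.730 − 0.0660) = 5636.9/0.66400 = 8489.3 kPa
a/V_m² = 560/(0.730)² = 1050.9 kPa
P = 8489.3 − 1050.9 = 7438 kPa

P ≈ 7438 kPa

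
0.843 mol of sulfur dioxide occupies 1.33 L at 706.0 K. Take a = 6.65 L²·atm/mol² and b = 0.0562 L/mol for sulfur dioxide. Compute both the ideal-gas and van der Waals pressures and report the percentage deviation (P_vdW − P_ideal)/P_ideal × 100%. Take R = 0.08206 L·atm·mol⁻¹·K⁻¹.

-3.58 %

Ideal: P_ideal = nRT/V = (0.843)(0.08206)(706.0)/1.33 = 36.7208 atm
vdW: P = nRT/(V − nb) − a n²/V² = 48.8387/1.28262 − 4.72582/1.76890 = 38.0773 − 2.67162 = 35.4057 atm
% deviation = (35.4057 − 36.7208)/36.7208 × 100% = -3.58%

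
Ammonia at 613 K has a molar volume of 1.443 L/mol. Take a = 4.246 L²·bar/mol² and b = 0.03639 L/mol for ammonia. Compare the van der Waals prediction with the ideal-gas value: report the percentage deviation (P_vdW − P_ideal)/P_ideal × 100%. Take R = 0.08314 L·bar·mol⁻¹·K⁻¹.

-3.19 %

Ideal: P_ideal = RT/V_m = (0.08314)(613)/1.443 = 35.3187 bar
vdW: P = RT/(V_m − b) − a/V_m² = 50.9648/1.40661 − 4.246/2.08225 = 36.2324 − 2.03914 = 34.1933 bar
% deviation = (34.1933 − 35.3187)/35.3187 × 100% = -3.19%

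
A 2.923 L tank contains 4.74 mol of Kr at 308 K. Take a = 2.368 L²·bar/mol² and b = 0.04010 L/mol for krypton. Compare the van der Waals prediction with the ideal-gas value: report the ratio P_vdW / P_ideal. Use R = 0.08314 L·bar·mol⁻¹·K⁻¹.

P_vdW / P_ideal ≈ 0.9196

Ideal: P_ideal = nRT/V = (4.74)(0.08314)(308)/2.923 = 41.5251 bar
vdW: P = nRT/(V − nb) − a n²/V² = 121.378/2.73293 − 53.2033/8.54393 = 44.4131 − 6.22703 = 38.1861 bar
Ratio = 38.1861/41.5251 = 0.9196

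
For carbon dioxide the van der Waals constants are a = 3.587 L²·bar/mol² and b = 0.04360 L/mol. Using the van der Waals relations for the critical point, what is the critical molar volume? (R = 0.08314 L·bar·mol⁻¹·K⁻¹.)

V_m,c ≈ 0.1308 L/mol

For a van der Waals gas, V_m,c = 3b.
V_m,c = 3×0.04360 = 0.1308 L/mol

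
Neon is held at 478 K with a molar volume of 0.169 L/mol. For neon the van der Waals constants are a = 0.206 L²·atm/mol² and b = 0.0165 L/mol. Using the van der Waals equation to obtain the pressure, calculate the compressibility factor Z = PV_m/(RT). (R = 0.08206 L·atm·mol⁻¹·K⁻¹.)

P = RT/(V_m − b) − a/V_m² = (0.08206)(478)/(0.169 − 0.0165) − 0.206/(0.169)²
  = 39.225/0.15250 − 7.2126 = 257.21 − 7.2126 = 250.00 atm
Z = PV_m/(RT) = (250.00)(0.169)/((0.08206)(478)) = 42.250/39.225 = 1.077

Z ≈ 1.077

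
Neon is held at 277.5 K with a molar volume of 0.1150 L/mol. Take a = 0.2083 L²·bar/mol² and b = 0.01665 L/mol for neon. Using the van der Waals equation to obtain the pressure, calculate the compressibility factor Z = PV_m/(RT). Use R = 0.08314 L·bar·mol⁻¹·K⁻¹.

Z ≈ 1.091

P = RT/(V_m − b) − a/V_m² = (0.08314)(277.5)/(0.1150 − 0.01665) − 0.2083/(0.1150)²
  = 23.071/0.098350 − 15.750 = 234.58 − 15.750 = 218.83 bar
Z = PV_m/(RT) = (218.83)(0.1150)/((0.08314)(277.5)) = 25.165/23.071 = 1.091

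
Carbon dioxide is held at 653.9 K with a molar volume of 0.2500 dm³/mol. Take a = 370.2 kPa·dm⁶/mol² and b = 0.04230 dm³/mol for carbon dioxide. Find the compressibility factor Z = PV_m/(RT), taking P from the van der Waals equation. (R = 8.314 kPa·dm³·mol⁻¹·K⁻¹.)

Z ≈ 0.9313

P = RT/(V_m − b) − a/V_m² = (8.314)(653.9)/(0.2500 − 0.04230) − 370.2/(0.2500)²
  = 5436.5/0.20770 − 5923.2 = 26175 − 5923.2 = 20252 kPa
Z = PV_m/(RT) = (20252)(0.2500)/((8.314)(653.9)) = 5063.0/5436.5 = 0.9313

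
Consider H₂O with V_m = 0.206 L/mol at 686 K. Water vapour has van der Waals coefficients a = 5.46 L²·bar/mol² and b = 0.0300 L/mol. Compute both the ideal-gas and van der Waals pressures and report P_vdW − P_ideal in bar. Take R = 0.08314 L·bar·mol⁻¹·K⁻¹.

Ideal: P_ideal = RT/V_m = (0.08314)(686)/0.206 = 276.864 bar
vdW: P = RT/(V_m − b) − a/V_m² = 57.0340/0.176000 − 5.46/0.0424360 = 324.057 − 128.664 = 195.393 bar
ΔP = 195.393 − 276.864 = -81.47 bar

ΔP ≈ -81.47 bar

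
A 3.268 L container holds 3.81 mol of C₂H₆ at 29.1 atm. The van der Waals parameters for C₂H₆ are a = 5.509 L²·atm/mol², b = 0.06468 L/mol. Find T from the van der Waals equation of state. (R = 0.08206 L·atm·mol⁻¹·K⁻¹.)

T ≈ 353.6 K

T = (P + a n²/V²)(V − nb)/(nR)
P + a n²/V² = 29.1 + (5.509)(3.81)²/(3.268)² = 36.588 atm
V − nb = 3.268 − (3.81)(0.06468) = 3.0216 L
T = (36.588)(3.0216)/((3.81)(0.08206)) = 353.6 K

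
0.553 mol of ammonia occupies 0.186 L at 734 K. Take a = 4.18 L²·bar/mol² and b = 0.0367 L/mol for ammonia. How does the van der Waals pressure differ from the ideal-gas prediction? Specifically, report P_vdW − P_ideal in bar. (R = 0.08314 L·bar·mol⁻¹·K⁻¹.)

ΔP ≈ -14.73 bar

Ideal: P_ideal = nRT/V = (0.553)(0.08314)(734)/0.186 = 181.434 bar
vdW: P = nRT/(V − nb) − a n²/V² = 33.7467/0.165705 − 1.27828/0.0345960 = 203.655 − 36.9488 = 166.706 bar
ΔP = 166.706 − 181.434 = -14.73 bar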